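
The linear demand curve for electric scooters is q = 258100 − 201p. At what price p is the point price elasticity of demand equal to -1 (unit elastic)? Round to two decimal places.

Ed = −201p/(258100 − 201p). Set this equal to -1:
201p = 1·(258100 − 201p) ⇒ 201p(1 + 1) = 1·258100
p = 1·258100 / (201·2) = 642.0398…

642.04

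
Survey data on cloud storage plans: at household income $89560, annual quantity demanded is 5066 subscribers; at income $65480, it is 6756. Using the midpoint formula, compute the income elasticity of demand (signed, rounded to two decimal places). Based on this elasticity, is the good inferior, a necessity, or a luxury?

-0.92; inferior

%ΔQ = (6756 − 5066)/[( 5066 + 6756)/2] = 1690/5911 = 0.285907…
%ΔIncome = (65480 − 89560)/[( 89560 + 65480)/2] = -24080/77520 = -0.310629…
E_income = (1690/5911) / (-24080/77520) = -0.9204…
E_income < 0 ⇒ inferior good.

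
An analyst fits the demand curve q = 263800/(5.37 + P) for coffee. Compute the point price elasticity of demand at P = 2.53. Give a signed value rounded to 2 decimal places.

-0.32

dq/dP = −263800/(5.37 + P)² = -4226.89. At P = 2.53, q = 33392.4.
Ed = (dq/dP)·(P/q) = (-4226.89) × (2.53/33392.4) = -0.3202…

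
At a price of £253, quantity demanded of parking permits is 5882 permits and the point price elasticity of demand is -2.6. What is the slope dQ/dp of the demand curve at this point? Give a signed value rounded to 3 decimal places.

Ed = (dQ/dp)·(p/Q) ⇒ dQ/dp = Ed·Q/p = (-2.6)·5882/253 = -60.44743…

-60.447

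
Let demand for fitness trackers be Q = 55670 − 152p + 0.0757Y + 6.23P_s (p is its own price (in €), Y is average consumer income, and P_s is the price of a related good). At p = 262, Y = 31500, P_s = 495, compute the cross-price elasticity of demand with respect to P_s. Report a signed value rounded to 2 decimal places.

0.14

At the given values, Q = 55670 − 152(262) + 0.0757(31500) + 6.23(495) = 21314.4.
∂Q/∂P_s = 6.23.
E = (6.23) × (495/21314.4) = 0.1446…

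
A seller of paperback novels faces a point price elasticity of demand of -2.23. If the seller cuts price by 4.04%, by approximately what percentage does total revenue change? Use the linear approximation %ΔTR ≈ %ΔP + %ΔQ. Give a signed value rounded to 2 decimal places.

+4.97%

%ΔQ ≈ Ed × %ΔP = (-2.23) × (-4.04%) = +9.0092%
%ΔTR ≈ %ΔP + %ΔQ = (-4.04%) + (+9.0092%) = +4.9692%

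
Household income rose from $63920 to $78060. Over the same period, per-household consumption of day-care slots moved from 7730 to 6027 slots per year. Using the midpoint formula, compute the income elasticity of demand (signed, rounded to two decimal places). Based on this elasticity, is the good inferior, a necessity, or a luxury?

%ΔQ = (6027 − 7730)/[( 7730 + 6027)/2] = -1703/6878.5 = -0.247583…
%ΔIncome = (78060 − 63920)/[( 63920 + 78060)/2] = 14140/70990 = 0.199182…
E_income = (-1703/6878.5) / (14140/70990) = -1.2429…
E_income < 0 ⇒ inferior good.

-1.24; inferior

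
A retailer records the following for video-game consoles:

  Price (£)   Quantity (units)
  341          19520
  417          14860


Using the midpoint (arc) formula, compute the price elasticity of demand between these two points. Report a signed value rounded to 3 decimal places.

-1.352

%ΔQ = (14860 − 19520) / [(19520 + 14860)/2] = -4660/17190 = -0.271087…
%ΔP = (417 − 341) / [(341 + 417)/2] = 76/379 = 0.200527…
Arc Ed = %ΔQ / %ΔP = (-4660/17190) / (76/379) = -1.35187…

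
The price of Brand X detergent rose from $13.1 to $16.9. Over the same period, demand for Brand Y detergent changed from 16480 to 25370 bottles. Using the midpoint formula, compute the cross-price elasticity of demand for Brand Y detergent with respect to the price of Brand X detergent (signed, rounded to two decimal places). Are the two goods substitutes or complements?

%ΔQ_{Brand Y detergent} = (25370 − 16480)/avg = 8890/20925 = 0.424850…
%ΔP_{Brand X detergent} = (16.9 − 13.1)/avg = 3.8/15 = 0.253333…
E_cross = (8890/20925) / (3.8/15) = 1.6770…
E_cross > 0 ⇒ the goods are substitutes.

1.68; substitutes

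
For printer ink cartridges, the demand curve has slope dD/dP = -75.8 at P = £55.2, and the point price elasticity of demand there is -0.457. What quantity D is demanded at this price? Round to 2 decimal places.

Ed = (dD/dP)·(P/D) ⇒ D = (dD/dP)·P/Ed = (-75.8)·55.2/(-0.457) = 9155.7111…

9155.71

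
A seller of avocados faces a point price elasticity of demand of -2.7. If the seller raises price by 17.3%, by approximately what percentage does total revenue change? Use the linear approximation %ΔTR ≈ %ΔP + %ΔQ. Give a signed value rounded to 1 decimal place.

%ΔQ ≈ Ed × %ΔP = (-2.7) × (+17.3%) = -46.7100%
%ΔTR ≈ %ΔP + %ΔQ = (+17.3%) + (-46.7100%) = -29.4100%

-29.4%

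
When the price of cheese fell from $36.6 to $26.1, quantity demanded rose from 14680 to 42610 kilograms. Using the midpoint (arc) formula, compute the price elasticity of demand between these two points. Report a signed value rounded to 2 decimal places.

%ΔQ = (42610 − 14680) / [(14680 + 42610)/2] = 27930/28645 = 0.975039…
%ΔP = (26.1 − 36.6) / [(36.6 + 26.1)/2] = -10.5/31.35 = -0.334928…
Arc Ed = %ΔQ / %ΔP = (27930/28645) / (-10.5/31.35) = -2.9111…

-2.91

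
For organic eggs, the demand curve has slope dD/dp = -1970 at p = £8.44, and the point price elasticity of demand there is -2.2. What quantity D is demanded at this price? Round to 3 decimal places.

7557.636

Ed = (dD/dp)·(p/D) ⇒ D = (dD/dp)·p/Ed = (-1970)·8.44/(-2.2) = 7557.63636…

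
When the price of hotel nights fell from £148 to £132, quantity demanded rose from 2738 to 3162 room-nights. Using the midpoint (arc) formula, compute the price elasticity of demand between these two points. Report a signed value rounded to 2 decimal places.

%ΔQ = (3162 − 2738) / [(2738 + 3162)/2] = 424/2950 = 0.143728…
%ΔP = (132 − 148) / [(148 + 132)/2] = -16/140 = -0.114285…
Arc Ed = %ΔQ / %ΔP = (424/2950) / (-16/140) = -1.2576…

-1.26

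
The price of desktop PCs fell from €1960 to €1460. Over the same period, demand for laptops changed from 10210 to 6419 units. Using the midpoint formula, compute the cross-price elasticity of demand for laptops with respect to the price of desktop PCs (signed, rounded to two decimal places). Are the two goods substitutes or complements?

1.56; substitutes

%ΔQ_{laptops} = (6419 − 10210)/avg = -3791/8314.5 = -0.455950…
%ΔP_{desktop PCs} = (1460 − 1960)/avg = -500/1710 = -0.292397…
E_cross = (-3791/8314.5) / (-500/1710) = 1.5593…
E_cross > 0 ⇒ the goods are substitutes.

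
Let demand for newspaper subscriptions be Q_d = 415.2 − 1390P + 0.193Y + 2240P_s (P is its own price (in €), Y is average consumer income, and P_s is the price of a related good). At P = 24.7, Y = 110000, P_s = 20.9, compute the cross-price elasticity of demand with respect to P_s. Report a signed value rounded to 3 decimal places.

1.372

At the given values, Q_d = 415.2 − 1390(24.7) + 0.193(110000) + 2240(20.9) = 34128.2.
∂Q_d/∂P_s = 2240.
E = (2240) × (20.9/34128.2) = 1.37176…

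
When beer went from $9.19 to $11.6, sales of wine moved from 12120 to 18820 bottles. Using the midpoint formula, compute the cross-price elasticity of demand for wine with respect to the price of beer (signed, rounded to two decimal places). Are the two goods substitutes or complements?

%ΔQ_{wine} = (18820 − 12120)/avg = 6700/15470 = 0.433096…
%ΔP_{beer} = (11.6 − 9.19)/avg = 2.41/10.395 = 0.231842…
E_cross = (6700/15470) / (2.41/10.395) = 1.8680…
E_cross > 0 ⇒ the goods are substitutes.

1.87; substitutes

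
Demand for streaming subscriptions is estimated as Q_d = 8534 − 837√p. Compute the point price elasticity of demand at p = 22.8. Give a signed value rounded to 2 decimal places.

-0.44

dQ_d/dp = −837/(2√p) = -87.6452. At p = 22.8, Q_d = 4537.38.
Ed = (dQ_d/dp)·(p/Q_d) = (-87.6452) × (22.8/4537.38) = -0.4404…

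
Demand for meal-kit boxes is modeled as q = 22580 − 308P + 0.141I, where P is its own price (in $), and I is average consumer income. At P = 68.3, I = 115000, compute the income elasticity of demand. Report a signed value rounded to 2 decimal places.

At the given values, q = 22580 − 308(68.3) + 0.141(115000) = 17758.6.
∂q/∂I = 0.141.
E = (0.141) × (115000/17758.6) = 0.9130…

0.91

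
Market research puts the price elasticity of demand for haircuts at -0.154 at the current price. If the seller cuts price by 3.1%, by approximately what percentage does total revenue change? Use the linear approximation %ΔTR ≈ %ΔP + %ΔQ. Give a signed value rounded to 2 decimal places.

%ΔQ ≈ Ed × %ΔP = (-0.154) × (-3.1%) = +0.4774%
%ΔTR ≈ %ΔP + %ΔQ = (-3.1%) + (+0.4774%) = -2.6226%

-2.62%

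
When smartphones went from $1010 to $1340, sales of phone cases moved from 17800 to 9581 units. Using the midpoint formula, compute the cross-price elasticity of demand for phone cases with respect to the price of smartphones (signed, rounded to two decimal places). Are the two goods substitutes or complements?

%ΔQ_{phone cases} = (9581 − 17800)/avg = -8219/13690.5 = -0.600343…
%ΔP_{smartphones} = (1340 − 1010)/avg = 330/1175 = 0.280851…
E_cross = (-8219/13690.5) / (330/1175) = -2.1375…
E_cross < 0 ⇒ the goods are complements.

-2.14; complements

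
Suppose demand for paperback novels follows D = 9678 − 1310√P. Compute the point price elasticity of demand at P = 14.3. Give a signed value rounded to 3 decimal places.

dD/dP = −1310/(2√P) = -173.21. At P = 14.3, D = 4724.19.
Ed = (dD/dP)·(P/D) = (-173.21) × (14.3/4724.19) = -0.52430…

-0.524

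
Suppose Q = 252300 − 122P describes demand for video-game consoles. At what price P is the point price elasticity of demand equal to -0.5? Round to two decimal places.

Ed = −122P/(252300 − 122P). Set this equal to -0.5:
122P = 0.5·(252300 − 122P) ⇒ 122P(1 + 0.5) = 0.5·252300
P = 0.5·252300 / (122·1.5) = 689.3442…

689.34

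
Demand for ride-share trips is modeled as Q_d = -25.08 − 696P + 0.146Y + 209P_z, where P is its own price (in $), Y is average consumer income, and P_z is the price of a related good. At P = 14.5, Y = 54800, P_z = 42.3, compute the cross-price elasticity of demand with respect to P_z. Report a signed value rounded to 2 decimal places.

1.31

At the given values, Q_d = -25.08 − 696(14.5) + 0.146(54800) + 209(42.3) = 6724.42.
∂Q_d/∂P_z = 209.
E = (209) × (42.3/6724.42) = 1.3147…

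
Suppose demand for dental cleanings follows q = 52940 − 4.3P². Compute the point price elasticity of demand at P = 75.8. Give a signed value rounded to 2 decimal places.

-1.75

dq/dP = −2·4.3·P = -651.88. At P = 75.8, q = 28233.748.
Ed = (dq/dP)·(P/q) = (-651.88) × (75.8/28233.748) = -1.7501…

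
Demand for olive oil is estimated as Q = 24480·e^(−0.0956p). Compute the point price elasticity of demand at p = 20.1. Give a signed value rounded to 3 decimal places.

-1.922

dQ/dp = −0.0956·Q = -342.568. At p = 20.1, Q = 3583.34.
Ed = (dQ/dp)·(p/Q) = (-342.568) × (20.1/3583.34) = -1.92156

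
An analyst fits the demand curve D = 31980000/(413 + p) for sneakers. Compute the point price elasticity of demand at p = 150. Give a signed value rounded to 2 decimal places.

-0.27

dD/dp = −31980000/(413 + p)² = -100.893. At p = 150, D = 56802.8.
Ed = (dD/dp)·(p/D) = (-100.893) × (150/56802.8) = -0.2664…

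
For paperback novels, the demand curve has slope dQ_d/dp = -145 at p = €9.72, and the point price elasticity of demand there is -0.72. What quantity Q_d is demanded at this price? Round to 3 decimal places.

1957.500

Ed = (dQ_d/dp)·(p/Q_d) ⇒ Q_d = (dQ_d/dp)·p/Ed = (-145)·9.72/(-0.72) = 1957.5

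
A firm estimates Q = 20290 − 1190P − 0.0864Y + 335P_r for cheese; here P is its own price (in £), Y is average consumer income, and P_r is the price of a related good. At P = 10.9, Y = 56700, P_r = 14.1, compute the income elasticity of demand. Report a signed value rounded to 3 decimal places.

At the given values, Q = 20290 − 1190(10.9) − 0.0864(56700) + 335(14.1) = 7143.62.
∂Q/∂Y = -0.0864.
E = (-0.0864) × (56700/7143.62) = -0.68576…

-0.686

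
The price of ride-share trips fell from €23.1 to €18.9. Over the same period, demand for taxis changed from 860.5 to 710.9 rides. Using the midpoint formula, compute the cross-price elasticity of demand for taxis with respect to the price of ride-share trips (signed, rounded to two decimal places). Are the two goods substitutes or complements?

%ΔQ_{taxis} = (710.9 − 860.5)/avg = -149.6/785.7 = -0.190403…
%ΔP_{ride-share trips} = (18.9 − 23.1)/avg = -4.2/21 = -0.2
E_cross = (-149.6/785.7) / (-4.2/21) = 0.9520…
E_cross > 0 ⇒ the goods are substitutes.

0.95; substitutes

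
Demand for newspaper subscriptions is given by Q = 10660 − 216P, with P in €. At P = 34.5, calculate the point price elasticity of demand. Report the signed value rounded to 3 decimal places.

dQ/dP = −216. At P = 34.5, Q = 10660 − 216(34.5) = 3208.
Ed = (dQ/dP)·(P/Q) = −216 × (34.5/3208) = -2.32294…

-2.323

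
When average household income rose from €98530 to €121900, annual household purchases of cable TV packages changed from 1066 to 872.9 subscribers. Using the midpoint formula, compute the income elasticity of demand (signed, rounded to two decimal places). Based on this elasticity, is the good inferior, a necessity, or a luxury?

%ΔQ = (872.9 − 1066)/[( 1066 + 872.9)/2] = -193.1/969.45 = -0.199185…
%ΔIncome = (121900 − 98530)/[( 98530 + 121900)/2] = 23370/110215 = 0.212040…
E_income = (-193.1/969.45) / (23370/110215) = -0.9393…
E_income < 0 ⇒ inferior good.

-0.94; inferior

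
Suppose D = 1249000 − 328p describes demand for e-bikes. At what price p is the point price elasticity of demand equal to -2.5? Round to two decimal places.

Ed = −328p/(1249000 − 328p). Set this equal to -2.5:
328p = 2.5·(1249000 − 328p) ⇒ 328p(1 + 2.5) = 2.5·1249000
p = 2.5·1249000 / (328·3.5) = 2719.9477…

2719.95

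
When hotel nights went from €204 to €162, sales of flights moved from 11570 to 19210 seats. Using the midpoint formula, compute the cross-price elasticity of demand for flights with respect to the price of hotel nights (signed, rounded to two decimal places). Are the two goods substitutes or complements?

%ΔQ_{flights} = (19210 − 11570)/avg = 7640/15390 = 0.496426…
%ΔP_{hotel nights} = (162 − 204)/avg = -42/183 = -0.229508…
E_cross = (7640/15390) / (-42/183) = -2.1630…
E_cross < 0 ⇒ the goods are complements.

-2.16; complements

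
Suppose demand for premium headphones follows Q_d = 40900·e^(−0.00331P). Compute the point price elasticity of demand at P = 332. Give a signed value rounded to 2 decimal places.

-1.10

dQ_d/dP = −0.00331·Q_d = -45.1124. At P = 332, Q_d = 13629.1.
Ed = (dQ_d/dP)·(P/Q_d) = (-45.1124) × (332/13629.1) = -1.0989…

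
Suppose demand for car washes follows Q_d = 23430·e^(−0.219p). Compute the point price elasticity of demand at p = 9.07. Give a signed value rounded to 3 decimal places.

dQ_d/dp = −0.219·Q_d = -703.986. At p = 9.07, Q_d = 3214.55.
Ed = (dQ_d/dp)·(p/Q_d) = (-703.986) × (9.07/3214.55) = -1.98633

-1.986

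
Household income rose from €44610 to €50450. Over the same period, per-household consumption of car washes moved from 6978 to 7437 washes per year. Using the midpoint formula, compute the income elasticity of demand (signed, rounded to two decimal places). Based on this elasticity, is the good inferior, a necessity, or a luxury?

%ΔQ = (7437 − 6978)/[( 6978 + 7437)/2] = 459/7207.5 = 0.063683…
%ΔIncome = (50450 − 44610)/[( 44610 + 50450)/2] = 5840/47530 = 0.122869…
E_income = (459/7207.5) / (5840/47530) = 0.5183…
0 < E_income < 1 ⇒ normal good, necessity.

0.52; necessity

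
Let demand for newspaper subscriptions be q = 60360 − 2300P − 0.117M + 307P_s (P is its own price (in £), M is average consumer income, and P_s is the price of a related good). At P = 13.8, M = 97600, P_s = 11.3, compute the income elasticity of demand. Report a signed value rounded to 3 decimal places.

At the given values, q = 60360 − 2300(13.8) − 0.117(97600) + 307(11.3) = 20669.9.
∂q/∂M = -0.117.
E = (-0.117) × (97600/20669.9) = -0.55245…

-0.552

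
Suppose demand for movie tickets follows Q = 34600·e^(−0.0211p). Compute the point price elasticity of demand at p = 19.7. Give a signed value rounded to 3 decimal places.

-0.416

dQ/dp = −0.0211·Q = -481.765. At p = 19.7, Q = 22832.5.
Ed = (dQ/dp)·(p/Q) = (-481.765) × (19.7/22832.5) = -0.41567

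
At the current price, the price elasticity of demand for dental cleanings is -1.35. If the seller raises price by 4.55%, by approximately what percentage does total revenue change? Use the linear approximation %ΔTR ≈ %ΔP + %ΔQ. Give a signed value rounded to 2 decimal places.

%ΔQ ≈ Ed × %ΔP = (-1.35) × (+4.55%) = -6.1425%
%ΔTR ≈ %ΔP + %ΔQ = (+4.55%) + (-6.1425%) = -1.5925%

-1.59%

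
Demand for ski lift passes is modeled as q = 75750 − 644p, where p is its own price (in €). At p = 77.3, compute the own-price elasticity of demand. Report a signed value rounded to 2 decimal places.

At the given values, q = 75750 − 644(77.3) = 25968.8.
∂q/∂p = −644.
E = (-644) × (77.3/25968.8) = -1.9169…

-1.92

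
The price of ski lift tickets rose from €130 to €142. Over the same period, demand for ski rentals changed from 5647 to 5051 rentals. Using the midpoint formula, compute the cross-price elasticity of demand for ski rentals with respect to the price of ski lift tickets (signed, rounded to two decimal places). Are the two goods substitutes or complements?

%ΔQ_{ski rentals} = (5051 − 5647)/avg = -596/5349 = -0.111422…
%ΔP_{ski lift tickets} = (142 − 130)/avg = 12/136 = 0.088235…
E_cross = (-596/5349) / (12/136) = -1.2627…
E_cross < 0 ⇒ the goods are complements.

-1.26; complements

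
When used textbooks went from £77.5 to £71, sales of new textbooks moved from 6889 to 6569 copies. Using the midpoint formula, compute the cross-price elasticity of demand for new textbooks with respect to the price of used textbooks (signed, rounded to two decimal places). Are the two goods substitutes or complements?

%ΔQ_{new textbooks} = (6569 − 6889)/avg = -320/6729 = -0.047555…
%ΔP_{used textbooks} = (71 − 77.5)/avg = -6.5/74.25 = -0.087542…
E_cross = (-320/6729) / (-6.5/74.25) = 0.5432…
E_cross > 0 ⇒ the goods are substitutes.

0.54; substitutes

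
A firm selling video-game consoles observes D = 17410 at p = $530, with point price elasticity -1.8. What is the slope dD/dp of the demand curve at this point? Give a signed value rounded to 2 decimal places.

-59.13

Ed = (dD/dp)·(p/D) ⇒ dD/dp = Ed·D/p = (-1.8)·17410/530 = -59.1283…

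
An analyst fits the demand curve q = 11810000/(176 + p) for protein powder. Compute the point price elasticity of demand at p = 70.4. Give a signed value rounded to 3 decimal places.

-0.286

dq/dp = −11810000/(176 + p)² = -194.522. At p = 70.4, q = 47930.2.
Ed = (dq/dp)·(p/q) = (-194.522) × (70.4/47930.2) = -0.28571…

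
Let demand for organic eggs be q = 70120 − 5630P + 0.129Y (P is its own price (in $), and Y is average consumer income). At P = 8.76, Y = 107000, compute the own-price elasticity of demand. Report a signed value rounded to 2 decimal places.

-1.43

At the given values, q = 70120 − 5630(8.76) + 0.129(107000) = 34604.2.
∂q/∂P = −5630.
E = (-5630) × (8.76/34604.2) = -1.4252…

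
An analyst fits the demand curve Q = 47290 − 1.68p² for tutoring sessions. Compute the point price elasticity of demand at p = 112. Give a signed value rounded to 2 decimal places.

-1.61

dQ/dp = −2·1.68·p = -376.32. At p = 112, Q = 26216.08.
Ed = (dQ/dp)·(p/Q) = (-376.32) × (112/26216.08) = -1.6077…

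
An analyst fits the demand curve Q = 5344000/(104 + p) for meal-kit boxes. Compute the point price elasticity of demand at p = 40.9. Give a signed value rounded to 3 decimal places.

dQ/dp = −5344000/(104 + p)² = -254.525. At p = 40.9, Q = 36880.6.
Ed = (dQ/dp)·(p/Q) = (-254.525) × (40.9/36880.6) = -0.28226…

-0.282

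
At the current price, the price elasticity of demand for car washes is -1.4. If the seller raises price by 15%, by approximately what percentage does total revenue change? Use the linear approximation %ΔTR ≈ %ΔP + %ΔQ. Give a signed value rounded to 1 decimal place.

%ΔQ ≈ Ed × %ΔP = (-1.4) × (+15%) = -21.0000%
%ΔTR ≈ %ΔP + %ΔQ = (+15%) + (-21.0000%) = -6.0000%

-6.0%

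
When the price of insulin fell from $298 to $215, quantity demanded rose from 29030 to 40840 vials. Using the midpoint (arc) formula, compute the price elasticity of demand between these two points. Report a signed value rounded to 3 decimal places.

%ΔQ = (40840 − 29030) / [(29030 + 40840)/2] = 11810/34935 = 0.338056…
%ΔP = (215 − 298) / [(298 + 215)/2] = -83/256.5 = -0.323586…
Arc Ed = %ΔQ / %ΔP = (11810/34935) / (-83/256.5) = -1.04471…

-1.045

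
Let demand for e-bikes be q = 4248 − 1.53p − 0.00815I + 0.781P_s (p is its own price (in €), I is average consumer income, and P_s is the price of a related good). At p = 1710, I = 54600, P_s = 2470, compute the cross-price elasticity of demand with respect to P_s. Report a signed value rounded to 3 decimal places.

At the given values, q = 4248 − 1.53(1710) − 0.00815(54600) + 0.781(2470) = 3115.78.
∂q/∂P_s = 0.781.
E = (0.781) × (2470/3115.78) = 0.61912…

0.619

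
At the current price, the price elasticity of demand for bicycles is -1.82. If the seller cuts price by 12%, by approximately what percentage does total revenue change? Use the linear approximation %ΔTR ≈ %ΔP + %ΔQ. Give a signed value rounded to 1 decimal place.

+9.8%

%ΔQ ≈ Ed × %ΔP = (-1.82) × (-12%) = +21.8400%
%ΔTR ≈ %ΔP + %ΔQ = (-12%) + (+21.8400%) = +9.8400%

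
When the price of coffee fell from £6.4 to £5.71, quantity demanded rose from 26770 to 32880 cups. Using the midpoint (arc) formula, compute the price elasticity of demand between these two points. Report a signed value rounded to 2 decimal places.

%ΔQ = (32880 − 26770) / [(26770 + 32880)/2] = 6110/29825 = 0.204861…
%ΔP = (5.71 − 6.4) / [(6.4 + 5.71)/2] = -0.69/6.055 = -0.113955…
Arc Ed = %ΔQ / %ΔP = (6110/29825) / (-0.69/6.055) = -1.7977…

-1.80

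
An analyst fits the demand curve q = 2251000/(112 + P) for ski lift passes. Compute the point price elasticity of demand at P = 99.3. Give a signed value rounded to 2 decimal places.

-0.47

dq/dP = −2251000/(112 + P)² = -50.4169. At P = 99.3, q = 10653.1.
Ed = (dq/dP)·(P/q) = (-50.4169) × (99.3/10653.1) = -0.4699…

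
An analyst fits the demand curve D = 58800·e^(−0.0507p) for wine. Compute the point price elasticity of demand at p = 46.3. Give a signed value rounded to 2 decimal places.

dD/dp = −0.0507·D = -285.048. At p = 46.3, D = 5622.25.
Ed = (dD/dp)·(p/D) = (-285.048) × (46.3/5622.25) = -2.3474…

-2.35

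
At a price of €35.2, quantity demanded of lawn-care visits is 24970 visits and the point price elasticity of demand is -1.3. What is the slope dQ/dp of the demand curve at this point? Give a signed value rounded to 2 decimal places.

Ed = (dQ/dp)·(p/Q) ⇒ dQ/dp = Ed·Q/p = (-1.3)·24970/35.2 = -922.1875

-922.19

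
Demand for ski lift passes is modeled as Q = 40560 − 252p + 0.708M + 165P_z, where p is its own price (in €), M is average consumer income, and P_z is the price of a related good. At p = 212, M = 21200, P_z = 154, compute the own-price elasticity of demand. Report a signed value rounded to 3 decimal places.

At the given values, Q = 40560 − 252(212) + 0.708(21200) + 165(154) = 27555.6.
∂Q/∂p = −252.
E = (-252) × (212/27555.6) = -1.93877…

-1.939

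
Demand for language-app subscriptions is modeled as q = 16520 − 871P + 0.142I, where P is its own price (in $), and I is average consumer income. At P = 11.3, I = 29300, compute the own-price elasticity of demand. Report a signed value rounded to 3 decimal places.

At the given values, q = 16520 − 871(11.3) + 0.142(29300) = 10838.3.
∂q/∂P = −871.
E = (-871) × (11.3/10838.3) = -0.90810…

-0.908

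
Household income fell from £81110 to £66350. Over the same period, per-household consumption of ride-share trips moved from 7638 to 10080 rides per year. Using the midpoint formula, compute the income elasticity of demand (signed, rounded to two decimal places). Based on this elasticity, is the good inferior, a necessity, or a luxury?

-1.38; inferior

%ΔQ = (10080 − 7638)/[( 7638 + 10080)/2] = 2442/8859 = 0.275651…
%ΔIncome = (66350 − 81110)/[( 81110 + 66350)/2] = -14760/73730 = -0.200189…
E_income = (2442/8859) / (-14760/73730) = -1.3769…
E_income < 0 ⇒ inferior good.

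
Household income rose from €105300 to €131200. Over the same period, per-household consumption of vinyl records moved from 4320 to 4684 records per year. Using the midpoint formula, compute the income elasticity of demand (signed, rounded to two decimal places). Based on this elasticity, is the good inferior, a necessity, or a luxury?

0.37; necessity

%ΔQ = (4684 − 4320)/[( 4320 + 4684)/2] = 364/4502 = 0.080852…
%ΔIncome = (131200 − 105300)/[( 105300 + 131200)/2] = 25900/118250 = 0.219027…
E_income = (364/4502) / (25900/118250) = 0.3691…
0 < E_income < 1 ⇒ normal good, necessity.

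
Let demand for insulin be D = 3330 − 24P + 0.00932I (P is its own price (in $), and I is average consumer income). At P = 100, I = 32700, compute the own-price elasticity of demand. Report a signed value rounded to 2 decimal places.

-1.94

At the given values, D = 3330 − 24(100) + 0.00932(32700) = 1234.764.
∂D/∂P = −24.
E = (-24) × (100/1234.764) = -1.9436…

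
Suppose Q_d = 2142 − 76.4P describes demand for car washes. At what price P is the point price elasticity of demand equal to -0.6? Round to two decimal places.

10.51

Ed = −76.4P/(2142 − 76.4P). Set this equal to -0.6:
76.4P = 0.6·(2142 − 76.4P) ⇒ 76.4P(1 + 0.6) = 0.6·2142
P = 0.6·2142 / (76.4·1.6) = 10.5137…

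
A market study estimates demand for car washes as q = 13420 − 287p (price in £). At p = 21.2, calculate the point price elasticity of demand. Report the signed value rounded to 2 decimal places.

-0.83

dq/dp = −287. At p = 21.2, q = 13420 − 287(21.2) = 7335.6.
Ed = (dq/dp)·(p/q) = −287 × (21.2/7335.6) = -0.8294…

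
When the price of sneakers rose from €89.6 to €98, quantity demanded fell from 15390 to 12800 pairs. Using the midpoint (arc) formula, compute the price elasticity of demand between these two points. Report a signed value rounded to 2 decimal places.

%ΔQ = (12800 − 15390) / [(15390 + 12800)/2] = -2590/14095 = -0.183753…
%ΔP = (98 − 89.6) / [(89.6 + 98)/2] = 8.4/93.8 = 0.089552…
Arc Ed = %ΔQ / %ΔP = (-2590/14095) / (8.4/93.8) = -2.0519…

-2.05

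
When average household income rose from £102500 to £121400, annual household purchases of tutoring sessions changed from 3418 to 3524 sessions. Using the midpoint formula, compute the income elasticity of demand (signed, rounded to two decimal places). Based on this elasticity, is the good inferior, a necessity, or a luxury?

0.18; necessity

%ΔQ = (3524 − 3418)/[( 3418 + 3524)/2] = 106/3471 = 0.030538…
%ΔIncome = (121400 − 102500)/[( 102500 + 121400)/2] = 18900/111950 = 0.168825…
E_income = (106/3471) / (18900/111950) = 0.1808…
0 < E_income < 1 ⇒ normal good, necessity.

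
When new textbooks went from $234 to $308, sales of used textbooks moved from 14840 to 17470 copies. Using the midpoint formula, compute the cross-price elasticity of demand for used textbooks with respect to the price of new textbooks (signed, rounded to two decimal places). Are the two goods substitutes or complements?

%ΔQ_{used textbooks} = (17470 − 14840)/avg = 2630/16155 = 0.162797…
%ΔP_{new textbooks} = (308 − 234)/avg = 74/271 = 0.273062…
E_cross = (2630/16155) / (74/271) = 0.5961…
E_cross > 0 ⇒ the goods are substitutes.

0.60; substitutes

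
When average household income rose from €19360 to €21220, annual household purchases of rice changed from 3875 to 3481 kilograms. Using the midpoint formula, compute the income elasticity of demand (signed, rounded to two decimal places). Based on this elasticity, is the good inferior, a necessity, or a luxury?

%ΔQ = (3481 − 3875)/[( 3875 + 3481)/2] = -394/3678 = -0.107123…
%ΔIncome = (21220 − 19360)/[( 19360 + 21220)/2] = 1860/20290 = 0.091670…
E_income = (-394/3678) / (1860/20290) = -1.1685…
E_income < 0 ⇒ inferior good.

-1.17; inferior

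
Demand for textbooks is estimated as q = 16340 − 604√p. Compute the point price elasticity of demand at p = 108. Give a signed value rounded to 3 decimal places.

-0.312

dq/dp = −604/(2√p) = -29.06. At p = 108, q = 10063.
Ed = (dq/dp)·(p/q) = (-29.06) × (108/10063) = -0.31188…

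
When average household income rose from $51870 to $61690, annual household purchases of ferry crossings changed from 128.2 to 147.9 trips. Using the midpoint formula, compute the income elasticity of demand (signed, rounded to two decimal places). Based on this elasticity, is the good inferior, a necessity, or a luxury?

%ΔQ = (147.9 − 128.2)/[( 128.2 + 147.9)/2] = 19.7/138.05 = 0.142701…
%ΔIncome = (61690 − 51870)/[( 51870 + 61690)/2] = 9820/56780 = 0.172948…
E_income = (19.7/138.05) / (9820/56780) = 0.8251…
0 < E_income < 1 ⇒ normal good, necessity.

0.83; necessity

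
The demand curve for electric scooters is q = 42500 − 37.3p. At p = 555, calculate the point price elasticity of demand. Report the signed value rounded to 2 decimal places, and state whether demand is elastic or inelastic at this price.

dq/dp = −37.3. At p = 555, q = 42500 − 37.3(555) = 21798.5.
Ed = (dq/dp)·(p/q) = −37.3 × (555/21798.5) = -0.9496…
|Ed| = 0.95 < 1, so demand is inelastic.

-0.95; inelastic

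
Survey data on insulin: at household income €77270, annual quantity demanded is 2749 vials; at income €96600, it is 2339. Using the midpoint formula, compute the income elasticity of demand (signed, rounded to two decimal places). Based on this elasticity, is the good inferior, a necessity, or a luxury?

%ΔQ = (2339 − 2749)/[( 2749 + 2339)/2] = -410/2544 = -0.161163…
%ΔIncome = (96600 − 77270)/[( 77270 + 96600)/2] = 19330/86935 = 0.222350…
E_income = (-410/2544) / (19330/86935) = -0.7248…
E_income < 0 ⇒ inferior good.

-0.72; inferior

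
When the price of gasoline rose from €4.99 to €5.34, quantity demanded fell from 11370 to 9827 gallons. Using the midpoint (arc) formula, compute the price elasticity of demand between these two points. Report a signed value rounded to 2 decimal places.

-2.15

%ΔQ = (9827 − 11370) / [(11370 + 9827)/2] = -1543/10598.5 = -0.145586…
%ΔP = (5.34 − 4.99) / [(4.99 + 5.34)/2] = 0.35/5.165 = 0.067763…
Arc Ed = %ΔQ / %ΔP = (-1543/10598.5) / (0.35/5.165) = -2.1484…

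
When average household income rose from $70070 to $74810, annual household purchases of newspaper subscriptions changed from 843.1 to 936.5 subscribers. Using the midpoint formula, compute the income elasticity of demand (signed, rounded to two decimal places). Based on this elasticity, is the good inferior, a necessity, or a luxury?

%ΔQ = (936.5 − 843.1)/[( 843.1 + 936.5)/2] = 93.4/889.8 = 0.104967…
%ΔIncome = (74810 − 70070)/[( 70070 + 74810)/2] = 4740/72440 = 0.065433…
E_income = (93.4/889.8) / (4740/72440) = 1.6041…
E_income > 1 ⇒ normal good, luxury.

1.60; luxury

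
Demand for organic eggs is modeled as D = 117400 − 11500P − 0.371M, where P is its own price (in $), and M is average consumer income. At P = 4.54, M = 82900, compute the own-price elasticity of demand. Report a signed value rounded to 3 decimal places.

-1.516

At the given values, D = 117400 − 11500(4.54) − 0.371(82900) = 34434.1.
∂D/∂P = −11500.
E = (-11500) × (4.54/34434.1) = -1.51622…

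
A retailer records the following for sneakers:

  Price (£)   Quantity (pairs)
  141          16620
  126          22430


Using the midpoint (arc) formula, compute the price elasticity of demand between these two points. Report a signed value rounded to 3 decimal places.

%ΔQ = (22430 − 16620) / [(16620 + 22430)/2] = 5810/19525 = 0.297567…
%ΔP = (126 − 141) / [(141 + 126)/2] = -15/133.5 = -0.112359…
Arc Ed = %ΔQ / %ΔP = (5810/19525) / (-15/133.5) = -2.64834…

-2.648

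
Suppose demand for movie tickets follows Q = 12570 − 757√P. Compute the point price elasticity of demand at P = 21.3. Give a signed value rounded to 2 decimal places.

-0.19

dQ/dP = −757/(2√P) = -82.0118. At P = 21.3, Q = 9076.3.
Ed = (dQ/dP)·(P/Q) = (-82.0118) × (21.3/9076.3) = -0.1924…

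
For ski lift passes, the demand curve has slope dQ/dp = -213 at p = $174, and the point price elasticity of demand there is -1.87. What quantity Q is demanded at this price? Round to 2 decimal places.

Ed = (dQ/dp)·(p/Q) ⇒ Q = (dQ/dp)·p/Ed = (-213)·174/(-1.87) = 19819.2513…

19819.25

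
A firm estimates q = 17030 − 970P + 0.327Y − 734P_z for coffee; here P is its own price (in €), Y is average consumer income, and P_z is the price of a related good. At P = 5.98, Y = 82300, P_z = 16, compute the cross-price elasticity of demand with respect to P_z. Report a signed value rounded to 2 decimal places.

At the given values, q = 17030 − 970(5.98) + 0.327(82300) − 734(16) = 26397.5.
∂q/∂P_z = -734.
E = (-734) × (16/26397.5) = -0.4448…

-0.44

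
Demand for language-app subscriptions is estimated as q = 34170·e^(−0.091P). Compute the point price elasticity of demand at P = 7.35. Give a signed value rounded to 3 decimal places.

-0.669

dq/dP = −0.091·q = -1592.97. At P = 7.35, q = 17505.2.
Ed = (dq/dP)·(P/q) = (-1592.97) × (7.35/17505.2) = -0.66885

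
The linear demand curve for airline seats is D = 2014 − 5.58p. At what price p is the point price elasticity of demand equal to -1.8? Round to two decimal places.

232.03

Ed = −5.58p/(2014 − 5.58p). Set this equal to -1.8:
5.58p = 1.8·(2014 − 5.58p) ⇒ 5.58p(1 + 1.8) = 1.8·2014
p = 1.8·2014 / (5.58·2.8) = 232.0276…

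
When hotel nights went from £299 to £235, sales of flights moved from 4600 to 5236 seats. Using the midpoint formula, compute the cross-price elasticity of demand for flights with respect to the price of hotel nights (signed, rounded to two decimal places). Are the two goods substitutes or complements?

-0.54; complements

%ΔQ_{flights} = (5236 − 4600)/avg = 636/4918 = 0.129320…
%ΔP_{hotel nights} = (235 − 299)/avg = -64/267 = -0.239700…
E_cross = (636/4918) / (-64/267) = -0.5395…
E_cross < 0 ⇒ the goods are complements.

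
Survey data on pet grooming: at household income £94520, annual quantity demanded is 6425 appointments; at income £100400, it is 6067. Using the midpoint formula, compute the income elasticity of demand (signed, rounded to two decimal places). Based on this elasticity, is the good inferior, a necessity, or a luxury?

-0.95; inferior

%ΔQ = (6067 − 6425)/[( 6425 + 6067)/2] = -358/6246 = -0.057316…
%ΔIncome = (100400 − 94520)/[( 94520 + 100400)/2] = 5880/97460 = 0.060332…
E_income = (-358/6246) / (5880/97460) = -0.9500…
E_income < 0 ⇒ inferior good.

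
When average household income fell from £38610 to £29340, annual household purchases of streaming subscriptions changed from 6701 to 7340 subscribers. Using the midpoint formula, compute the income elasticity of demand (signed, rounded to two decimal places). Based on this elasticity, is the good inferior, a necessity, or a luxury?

%ΔQ = (7340 − 6701)/[( 6701 + 7340)/2] = 639/7020.5 = 0.091019…
%ΔIncome = (29340 − 38610)/[( 38610 + 29340)/2] = -9270/33975 = -0.272847…
E_income = (639/7020.5) / (-9270/33975) = -0.3335…
E_income < 0 ⇒ inferior good.

-0.33; inferior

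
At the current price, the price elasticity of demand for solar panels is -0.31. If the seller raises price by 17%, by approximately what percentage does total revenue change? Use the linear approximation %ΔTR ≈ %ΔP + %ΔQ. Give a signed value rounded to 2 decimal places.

+11.73%

%ΔQ ≈ Ed × %ΔP = (-0.31) × (+17%) = -5.2700%
%ΔTR ≈ %ΔP + %ΔQ = (+17%) + (-5.2700%) = +11.7300%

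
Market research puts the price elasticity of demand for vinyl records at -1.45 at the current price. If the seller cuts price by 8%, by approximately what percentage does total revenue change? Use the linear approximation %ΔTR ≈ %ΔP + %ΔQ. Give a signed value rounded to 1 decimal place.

+3.6%

%ΔQ ≈ Ed × %ΔP = (-1.45) × (-8%) = +11.6000%
%ΔTR ≈ %ΔP + %ΔQ = (-8%) + (+11.6000%) = +3.6000%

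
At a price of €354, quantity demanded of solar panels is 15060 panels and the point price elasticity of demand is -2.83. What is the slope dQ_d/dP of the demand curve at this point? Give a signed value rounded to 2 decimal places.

-120.39

Ed = (dQ_d/dP)·(P/Q_d) ⇒ dQ_d/dP = Ed·Q_d/P = (-2.83)·15060/354 = -120.3949…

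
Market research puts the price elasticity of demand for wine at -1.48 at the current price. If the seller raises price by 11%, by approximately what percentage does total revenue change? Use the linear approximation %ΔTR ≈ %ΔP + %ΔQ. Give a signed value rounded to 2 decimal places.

-5.28%

%ΔQ ≈ Ed × %ΔP = (-1.48) × (+11%) = -16.2800%
%ΔTR ≈ %ΔP + %ΔQ = (+11%) + (-16.2800%) = -5.2800%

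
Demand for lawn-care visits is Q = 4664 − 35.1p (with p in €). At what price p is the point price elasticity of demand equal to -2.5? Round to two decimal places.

Ed = −35.1p/(4664 − 35.1p). Set this equal to -2.5:
35.1p = 2.5·(4664 − 35.1p) ⇒ 35.1p(1 + 2.5) = 2.5·4664
p = 2.5·4664 / (35.1·3.5) = 94.9124…

94.91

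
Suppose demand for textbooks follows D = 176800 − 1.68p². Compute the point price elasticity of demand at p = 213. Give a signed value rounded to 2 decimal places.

dD/dp = −2·1.68·p = -715.68. At p = 213, D = 100580.08.
Ed = (dD/dp)·(p/D) = (-715.68) × (213/100580.08) = -1.5156…

-1.52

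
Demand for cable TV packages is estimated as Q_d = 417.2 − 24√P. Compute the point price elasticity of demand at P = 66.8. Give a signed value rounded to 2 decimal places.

dQ_d/dP = −24/(2√P) = -1.46823. At P = 66.8, Q_d = 221.045.
Ed = (dQ_d/dP)·(P/Q_d) = (-1.46823) × (66.8/221.045) = -0.4436…

-0.44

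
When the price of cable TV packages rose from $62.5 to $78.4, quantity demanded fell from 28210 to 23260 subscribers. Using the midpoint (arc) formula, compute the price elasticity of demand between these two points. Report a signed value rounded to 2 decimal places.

%ΔQ = (23260 − 28210) / [(28210 + 23260)/2] = -4950/25735 = -0.192345…
%ΔP = (78.4 − 62.5) / [(62.5 + 78.4)/2] = 15.9/70.45 = 0.225691…
Arc Ed = %ΔQ / %ΔP = (-4950/25735) / (15.9/70.45) = -0.8522…

-0.85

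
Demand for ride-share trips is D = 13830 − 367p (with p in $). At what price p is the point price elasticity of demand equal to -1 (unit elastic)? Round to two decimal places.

18.84

Ed = −367p/(13830 − 367p). Set this equal to -1:
367p = 1·(13830 − 367p) ⇒ 367p(1 + 1) = 1·13830
p = 1·13830 / (367·2) = 18.8419…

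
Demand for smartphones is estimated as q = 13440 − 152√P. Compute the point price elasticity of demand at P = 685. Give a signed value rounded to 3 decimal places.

-0.210

dq/dP = −152/(2√P) = -2.90381. At P = 685, q = 9461.78.
Ed = (dq/dP)·(P/q) = (-2.90381) × (685/9461.78) = -0.21022…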